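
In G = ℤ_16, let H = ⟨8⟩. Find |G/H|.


|⟨8⟩| = n / gcd(8, 16) = 16 / 8 = 2
H is normal (ℤ_16 is abelian).
|G/H| = |G| / |H| = 16 / 2 = 8

|G/H| = 8


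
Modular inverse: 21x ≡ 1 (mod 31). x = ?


Use the extended Euclidean algorithm to write 1 = 21·s + 31·t; then s mod 31 is the inverse.
Euclidean algorithm:
  21 = 0·31 + 21
  31 = 1·21 + 10
  21 = 2·10 + 1
  10 = 10·1 + 0
gcd(21,31) = 1
Back-substitution gives: 21·(3) + 31·(-2) = 1
So 21⁻¹ ≡ 3 ≡ 3 (mod 31)
Check: 21 × 3 = 63 ≡ 1 (mod 31) ✓

21⁻¹ ≡ 3 (mod 31)


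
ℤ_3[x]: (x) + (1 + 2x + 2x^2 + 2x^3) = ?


Add coefficients mod 3:
x^0: 0 + 1 = 1 (mod 3)
x^1: 1 + 2 = 0 (mod 3)
x^2: 0 + 2 = 2 (mod 3)
x^3: 0 + 2 = 2 (mod 3)
Result: 1 + 2x^2 + 2x^3

f + g = 1 + 2x^2 + 2x^3


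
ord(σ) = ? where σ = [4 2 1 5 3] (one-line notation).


Cycle decomposition: (1 4 5 3)
Cycle lengths: 4
Order = lcm(4) = 4

ord(σ) = 4


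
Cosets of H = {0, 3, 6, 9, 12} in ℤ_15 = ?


H = {0, 3, 6, 9, 12}, |H| = 5
Number of cosets = |G|/|H| = 15/5 = 3
0 + H = {0, 3, 6, 9, 12}
1 + H = {1, 4, 7, 10, 13}
2 + H = {2, 5, 8, 11, 14}

Cosets: 0+H={0,3,6,9,12}; 1+H={1,4,7,10,13}; 2+H={2,5,8,11,14}


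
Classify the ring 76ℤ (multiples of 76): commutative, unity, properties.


76ℤ is a commutative ring under +,× but has no multiplicative identity (1 ∉ 76ℤ); it has no zero divisors, but without unity it is not an integral domain
Commutative: Yes
Integral domain: No
Has unity: No

76ℤ (multiples of 76): Commutative=Yes, Unity=No


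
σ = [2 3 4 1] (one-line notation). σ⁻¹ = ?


To find σ⁻¹, swap domain and range:
σ(1) = 2 → σ⁻¹(2) = 1
σ(2) = 3 → σ⁻¹(3) = 2
σ(3) = 4 → σ⁻¹(4) = 3
σ(4) = 1 → σ⁻¹(1) = 4

σ⁻¹ = [4 1 2 3]


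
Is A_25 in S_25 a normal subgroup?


H = A_25 in S_25
A_25 has index 2 in S_25, and every subgroup of index 2 is normal

Yes, normal subgroup


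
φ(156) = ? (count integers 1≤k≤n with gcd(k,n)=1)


Factor n: 156 = 2^2 × 3 × 13
φ(n) = n · ∏(1 - 1/p) over distinct primes p | n
φ(156) = 156 · (1 - 1/2) · (1 - 1/3) · (1 - 1/13) = 48

φ(156) = 48


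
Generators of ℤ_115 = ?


g generates ℤ_n iff gcd(g,n) = 1
Prime factors of 115: 5, 23
Generators are g ∈ {1,...,114} not divisible by any of these primes.
Generators: {1, 2, 3, 4, 6, 7, 8, 9, 11, 12, 13, 14, 16, 17, 18, 19, 21, 22, 24, 26, 27, 28, 29, 31, 32, 33, 34, 36, 37, 38, 39, 41, 42, 43, 44, 47, 48, 49, 51, 52, 53, 54, 56, 57, 58, 59, 61, 62, 63, 64, 66, 67, 68, 71, 72, 73, 74, 76, 77, 78, 79, 81, 82, 83, 84, 86, 87, 88, 89, 91, 93, 94, 96, 97, 98, 99, 101, 102, 103, 104, 106, 107, 108, 109, 111, 112, 113, 114}
Number of generators = φ(115) = 88

Generators of ℤ_115 = {1, 2, 3, 4, 6, 7, 8, 9, 11, 12, 13, 14, 16, 17, 18, 19, 21, 22, 24, 26, 27, 28, 29, 31, 32, 33, 34, 36, 37, 38, 39, 41, 42, 43, 44, 47, 48, 49, 51, 52, 53, 54, 56, 57, 58, 59, 61, 62, 63, 64, 66, 67, 68, 71, 72, 73, 74, 76, 77, 78, 79, 81, 82, 83, 84, 86, 87, 88, 89, 91, 93, 94, 96, 97, 98, 99, 101, 102, 103, 104, 106, 107, 108, 109, 111, 112, 113, 114}


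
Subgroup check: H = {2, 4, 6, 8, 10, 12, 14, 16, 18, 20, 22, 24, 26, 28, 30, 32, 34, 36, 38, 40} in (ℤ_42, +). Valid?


Subgroup test for H = {2, 4, 6, 8, 10, 12, 14, 16, 18, 20, 22, 24, 26, 28, 30, 32, 34, 36, 38, 40} in (ℤ_42, +):
(1) 0 ∈ H? No
(2) Closure: for all a,b ∈ H, (a+b) mod 42 ∈ H? No  [counterexample: 2 + 40 = 0 ∉ H]
(3) Inverses: for all a ∈ H, -a mod 42 ∈ H? Yes

No, H is not a subgroup of ℤ_42


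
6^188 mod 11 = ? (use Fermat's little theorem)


Fermat's little theorem: if p is prime and gcd(a,p)=1, then a^(p-1) ≡ 1 (mod p)
p = 11 is prime, gcd(6,11) = 1
Reduce exponent: 188 mod 10 = 8
So 6^188 ≡ 6^8 (mod 11)
6^8 mod 11 = 4

6^188 ≡ 4 (mod 11)


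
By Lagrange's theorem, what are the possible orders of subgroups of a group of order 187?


Lagrange's theorem: |H| divides |G|
|G| = 187
Divisors of 187: 1, 11, 17, 187

Possible subgroup orders: {1, 11, 17, 187}


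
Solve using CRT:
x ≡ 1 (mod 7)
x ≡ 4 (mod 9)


m₁ = 7, m₂ = 9, gcd = 1, so CRT applies. M = m₁·m₂ = 63
Let M₁ = M/m₁ = 9, M₂ = M/m₂ = 7
Find y₁ ≡ M₁⁻¹ (mod m₁): 9⁻¹ ≡ 4 (mod 7)
Find y₂ ≡ M₂⁻¹ (mod m₂): 7⁻¹ ≡ 4 (mod 9)
x = a₁·M₁·y₁ + a₂·M₂·y₂ = 1·9·4 + 4·7·4 = 148
Reduce mod 63: x ≡ 22
Check: 22 mod 7 = 1 ✓, 22 mod 9 = 4 ✓

x ≡ 22 (mod 63)


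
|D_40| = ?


|D_n| = 2n (n rotations and n reflections)
|D_40| = 2×40 = 80

|D_40| = 80


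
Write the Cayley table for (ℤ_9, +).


Elements: {0, 1, 2, 3, 4, 5, 6, 7, 8}
Operation: addition mod 9
Entry (a, b) = (a + b) mod 9

Cayley table:
  | 0 | 1 | 2 | 3 | 4 | 5 | 6 | 7 | 8
0 | 0 | 1 | 2 | 3 | 4 | 5 | 6 | 7 | 8
1 | 1 | 2 | 3 | 4 | 5 | 6 | 7 | 8 | 0
2 | 2 | 3 | 4 | 5 | 6 | 7 | 8 | 0 | 1
3 | 3 | 4 | 5 | 6 | 7 | 8 | 0 | 1 | 2
4 | 4 | 5 | 6 | 7 | 8 | 0 | 1 | 2 | 3
5 | 5 | 6 | 7 | 8 | 0 | 1 | 2 | 3 | 4
6 | 6 | 7 | 8 | 0 | 1 | 2 | 3 | 4 | 5
7 | 7 | 8 | 0 | 1 | 2 | 3 | 4 | 5 | 6
8 | 8 | 0 | 1 | 2 | 3 | 4 | 5 | 6 | 7


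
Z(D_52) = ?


Z(G) = {g ∈ G | gx = xg for all x ∈ G}
For even n, Z(D_n) = {e, r^(n/2)}: the 180° rotation r^26 commutes with every reflection and rotation

Z(D_52) = {e, r^26}


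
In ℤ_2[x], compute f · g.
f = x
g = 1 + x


Expand and collect like terms; reduce coefficients mod 2:
x^0: 0·1 = 0 ≡ 0 (mod 2)
x^1: 0·1 + 1·1 = 1 ≡ 1 (mod 2)
x^2: 1·1 = 1 ≡ 1 (mod 2)
Result: x + x^2

f · g = x + x^2


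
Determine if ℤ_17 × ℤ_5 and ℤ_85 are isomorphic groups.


Comparing ℤ_17 × ℤ_5 and ℤ_85:
gcd(17,5) = 1, so ℤ_17 × ℤ_5 ≅ ℤ_85 (CRT)

Yes, ℤ_17 × ℤ_5 ≅ ℤ_85


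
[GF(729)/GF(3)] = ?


GF(729) = GF(3^6), so the extension degree is 6

[GF(729)/GF(3)] = 6


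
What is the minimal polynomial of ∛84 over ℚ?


∛84 satisfies x³ - 84 = 0, irreducible over ℚ (no rational root; 84 is not a perfect cube)

Minimal polynomial: x³ - 84


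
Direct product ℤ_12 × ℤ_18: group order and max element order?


|ℤ_12 × ℤ_18| = 12 × 18 = 216
Max element order = lcm(12,18) = 36
Cyclic? No (gcd=6)

|ℤ_12×ℤ_18| = 216, max element order = 36


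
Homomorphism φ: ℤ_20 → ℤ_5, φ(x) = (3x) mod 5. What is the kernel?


Kernel = preimage of identity
ker(φ) = {x ∈ ℤ_20 : 3x ≡ 0 (mod 5)}. Since 5 | 20, φ is well-defined. The kernel is the cyclic subgroup ⟨5⟩ of ℤ_20 (order 4), i.e. {0, 5, 10, 15}

ker(φ) = {0, 5, 10, 15}


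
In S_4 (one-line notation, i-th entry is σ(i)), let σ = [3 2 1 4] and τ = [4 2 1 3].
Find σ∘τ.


σ∘τ: apply τ first, then σ
1 →τ 4 →σ 4
2 →τ 2 →σ 2
3 →τ 1 →σ 3
4 →τ 3 →σ 1

σ∘τ = [4 2 3 1]


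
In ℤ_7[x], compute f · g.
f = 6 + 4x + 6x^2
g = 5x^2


Expand and collect like terms; reduce coefficients mod 7:
x^0: 6·0 = 0 ≡ 0 (mod 7)
x^1: 6·0 + 4·0 = 0 ≡ 0 (mod 7)
x^2: 6·5 + 4·0 + 6·0 = 30 ≡ 2 (mod 7)
x^3: 4·5 + 6·0 = 20 ≡ 6 (mod 7)
x^4: 6·5 = 30 ≡ 2 (mod 7)
Result: 2x^2 + 6x^3 + 2x^4

f · g = 2x^2 + 6x^3 + 2x^4


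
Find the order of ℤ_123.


ℤ_n has n elements.

|ℤ_123| = 123


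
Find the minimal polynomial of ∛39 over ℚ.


∛39 satisfies x³ - 39 = 0, irreducible over ℚ (no rational root; 39 is not a perfect cube)

Minimal polynomial: x³ - 39


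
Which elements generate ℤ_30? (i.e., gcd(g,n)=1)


g generates ℤ_n iff gcd(g,n) = 1
Prime factors of 30: 2, 3, 5
Generators are g ∈ {1,...,29} not divisible by any of these primes.
Generators: {1, 7, 11, 13, 17, 19, 23, 29}
Number of generators = φ(30) = 8

Generators of ℤ_30 = {1, 7, 11, 13, 17, 19, 23, 29}


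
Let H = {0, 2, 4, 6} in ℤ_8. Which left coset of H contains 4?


4 + H = {4 + h (mod 8) : h ∈ H}
4+0=4, 4+2=6, 4+4=0, 4+6=2
4 + H = {0, 2, 4, 6} = 0 + H

4 + H = {0, 2, 4, 6}


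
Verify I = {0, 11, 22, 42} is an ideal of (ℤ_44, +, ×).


Check ideal conditions for I = {0, 11, 22, 42} in ℤ_44:
(1) I is an additive subgroup? No
(2) For r ∈ ℤ_44 and a ∈ I: r·a ∈ I? No  [counterexample: r=2, a=42, r·a mod 44 = 40 ∉ I]

No, I is not an ideal of ℤ_44


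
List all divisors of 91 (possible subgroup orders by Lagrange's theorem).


Lagrange's theorem: |H| divides |G|
|G| = 91
Divisors of 91: 1, 7, 13, 91

Possible subgroup orders: {1, 7, 13, 91}


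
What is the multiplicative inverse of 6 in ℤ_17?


Use the extended Euclidean algorithm to write 1 = 6·s + 17·t; then s mod 17 is the inverse.
Euclidean algorithm:
  6 = 0·17 + 6
  17 = 2·6 + 5
  6 = 1·5 + 1
  5 = 5·1 + 0
gcd(6,17) = 1
Back-substitution gives: 6·(3) + 17·(-1) = 1
So 6⁻¹ ≡ 3 ≡ 3 (mod 17)
Check: 6 × 3 = 18 ≡ 1 (mod 17) ✓

6⁻¹ ≡ 3 (mod 17)


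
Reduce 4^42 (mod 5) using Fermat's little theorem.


Fermat's little theorem: if p is prime and gcd(a,p)=1, then a^(p-1) ≡ 1 (mod p)
p = 5 is prime, gcd(4,5) = 1
Reduce exponent: 42 mod 4 = 2
So 4^42 ≡ 4^2 (mod 5)
4^2 mod 5 = 1

4^42 ≡ 1 (mod 5)


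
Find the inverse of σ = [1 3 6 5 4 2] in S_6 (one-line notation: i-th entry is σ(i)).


To find σ⁻¹, swap domain and range:
σ(1) = 1 → σ⁻¹(1) = 1
σ(2) = 3 → σ⁻¹(3) = 2
σ(3) = 6 → σ⁻¹(6) = 3
σ(4) = 5 → σ⁻¹(5) = 4
σ(5) = 4 → σ⁻¹(4) = 5
σ(6) = 2 → σ⁻¹(2) = 6

σ⁻¹ = [1 6 2 5 4 3]


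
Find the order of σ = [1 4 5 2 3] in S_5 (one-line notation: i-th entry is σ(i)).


Cycle decomposition: (2 4) (3 5)
Cycle lengths: 2, 2
Order = lcm(2, 2) = 2

ord(σ) = 2


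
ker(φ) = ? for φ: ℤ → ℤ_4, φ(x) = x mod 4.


Kernel = preimage of identity
ker(φ) = {x ∈ ℤ : x ≡ 0 (mod 4)} = 4ℤ = {0, ±4, ±8, ...}

ker(φ) = 4ℤ


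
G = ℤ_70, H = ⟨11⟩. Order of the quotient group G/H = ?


|⟨11⟩| = n / gcd(11, 70) = 70 / 1 = 70
H is normal (ℤ_70 is abelian).
|G/H| = |G| / |H| = 70 / 70 = 1

|G/H| = 1


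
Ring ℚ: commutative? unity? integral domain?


ℚ is a field: commutative, has unity, every nonzero element is a unit (hence an integral domain)
Commutative: Yes
Integral domain: Yes
Has unity: Yes

ℚ: Commutative=Yes, Unity=Yes


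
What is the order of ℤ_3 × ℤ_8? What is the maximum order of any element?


|ℤ_3 × ℤ_8| = 3 × 8 = 24
Max element order = lcm(3,8) = 24
Cyclic? Yes (gcd=1)

|ℤ_3×ℤ_8| = 24, max element order = 24


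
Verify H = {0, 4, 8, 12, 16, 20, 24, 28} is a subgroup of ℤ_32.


Subgroup test for H = {0, 4, 8, 12, 16, 20, 24, 28} in (ℤ_32, +):
(1) 0 ∈ H? Yes
(2) Closure: for all a,b ∈ H, (a+b) mod 32 ∈ H? Yes
(3) Inverses: for all a ∈ H, -a mod 32 ∈ H? Yes

Yes, H is a subgroup of ℤ_32


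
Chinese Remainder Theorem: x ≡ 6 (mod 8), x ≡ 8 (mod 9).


m₁ = 8, m₂ = 9, gcd = 1, so CRT applies. M = m₁·m₂ = 72
Let M₁ = M/m₁ = 9, M₂ = M/m₂ = 8
Find y₁ ≡ M₁⁻¹ (mod m₁): 9⁻¹ ≡ 1 (mod 8)
Find y₂ ≡ M₂⁻¹ (mod m₂): 8⁻¹ ≡ 8 (mod 9)
x = a₁·M₁·y₁ + a₂·M₂·y₂ = 6·9·1 + 8·8·8 = 566
Reduce mod 72: x ≡ 62
Check: 62 mod 8 = 6 ✓, 62 mod 9 = 8 ✓

x ≡ 62 (mod 72)


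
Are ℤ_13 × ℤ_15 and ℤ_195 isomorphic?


Comparing ℤ_13 × ℤ_15 and ℤ_195:
gcd(13,15) = 1, so ℤ_13 × ℤ_15 ≅ ℤ_195 (CRT)

Yes, ℤ_13 × ℤ_15 ≅ ℤ_195


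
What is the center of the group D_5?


Z(G) = {g ∈ G | gx = xg for all x ∈ G}
For odd n, Z(D_n) = {e}: no nontrivial rotation commutes with all reflections

Z(D_5) = {e}


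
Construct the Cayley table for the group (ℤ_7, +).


Elements: {0, 1, 2, 3, 4, 5, 6}
Operation: addition mod 7
Entry (a, b) = (a + b) mod 7

Cayley table:
  | 0 | 1 | 2 | 3 | 4 | 5 | 6
0 | 0 | 1 | 2 | 3 | 4 | 5 | 6
1 | 1 | 2 | 3 | 4 | 5 | 6 | 0
2 | 2 | 3 | 4 | 5 | 6 | 0 | 1
3 | 3 | 4 | 5 | 6 | 0 | 1 | 2
4 | 4 | 5 | 6 | 0 | 1 | 2 | 3
5 | 5 | 6 | 0 | 1 | 2 | 3 | 4
6 | 6 | 0 | 1 | 2 | 3 | 4 | 5


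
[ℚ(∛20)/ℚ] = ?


∛20 has minimal polynomial x³ - 20 (irreducible over ℚ since 20 is not a perfect cube)

[ℚ(∛20)/ℚ] = 3


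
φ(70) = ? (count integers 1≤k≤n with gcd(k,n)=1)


Factor n: 70 = 2 × 5 × 7
φ(n) = n · ∏(1 - 1/p) over distinct primes p | n
φ(70) = 70 · (1 - 1/2) · (1 - 1/5) · (1 - 1/7) = 24

φ(70) = 24


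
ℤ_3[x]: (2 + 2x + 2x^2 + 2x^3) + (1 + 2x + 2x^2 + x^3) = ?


Add coefficients mod 3:
x^0: 2 + 1 = 0 (mod 3)
x^1: 2 + 2 = 1 (mod 3)
x^2: 2 + 2 = 1 (mod 3)
x^3: 2 + 1 = 0 (mod 3)
Result: x + x^2

f + g = x + x^2


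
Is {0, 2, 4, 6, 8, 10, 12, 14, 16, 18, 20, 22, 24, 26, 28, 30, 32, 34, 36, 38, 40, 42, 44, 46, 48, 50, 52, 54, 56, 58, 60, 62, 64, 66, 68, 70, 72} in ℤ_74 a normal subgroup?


H = {0, 2, 4, 6, 8, 10, 12, 14, 16, 18, 20, 22, 24, 26, 28, 30, 32, 34, 36, 38, 40, 42, 44, 46, 48, 50, 52, 54, 56, 58, 60, 62, 64, 66, 68, 70, 72} in ℤ_74
ℤ_74 is abelian; every subgroup of an abelian group is normal

Yes, normal subgroup


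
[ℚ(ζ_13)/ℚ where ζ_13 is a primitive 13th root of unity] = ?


[ℚ(ζ_n):ℚ] = deg Φ_n(x) = φ(n). Here φ(13) = 12

[ℚ(ζ_13)/ℚ where ζ_13 is a primitive 13th root of unity] = 12


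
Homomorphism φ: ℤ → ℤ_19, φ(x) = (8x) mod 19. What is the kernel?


Kernel = preimage of identity
ker(φ) = {x ∈ ℤ : 8x ≡ 0 (mod 19)}. gcd(8,19) = 1, so 8x ≡ 0 (mod 19) ⟺ x ≡ 0 (mod 19/1 = 19). Hence ker(φ) = 19ℤ

ker(φ) = 19ℤ


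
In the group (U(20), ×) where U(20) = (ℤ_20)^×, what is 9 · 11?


Operation: multiplication mod 20
9 · 11 = (a × b) mod 20 with a = 9, b = 11

9 · 11 = 19


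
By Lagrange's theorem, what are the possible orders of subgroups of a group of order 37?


Lagrange's theorem: |H| divides |G|
|G| = 37
Divisors of 37: 1, 37

Possible subgroup orders: {1, 37}


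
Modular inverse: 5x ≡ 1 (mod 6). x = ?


Use the extended Euclidean algorithm to write 1 = 5·s + 6·t; then s mod 6 is the inverse.
Euclidean algorithm:
  5 = 0·6 + 5
  6 = 1·5 + 1
  5 = 5·1 + 0
gcd(5,6) = 1
Back-substitution gives: 5·(-1) + 6·(1) = 1
So 5⁻¹ ≡ -1 ≡ 5 (mod 6)
Check: 5 × 5 = 25 ≡ 1 (mod 6) ✓

5⁻¹ ≡ 5 (mod 6)


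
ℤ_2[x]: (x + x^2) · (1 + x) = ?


Expand and collect like terms; reduce coefficients mod 2:
x^0: 0·1 = 0 ≡ 0 (mod 2)
x^1: 0·1 + 1·1 = 1 ≡ 1 (mod 2)
x^2: 1·1 + 1·1 = 2 ≡ 0 (mod 2)
x^3: 1·1 = 1 ≡ 1 (mod 2)
Result: x + x^3

f · g = x + x^3


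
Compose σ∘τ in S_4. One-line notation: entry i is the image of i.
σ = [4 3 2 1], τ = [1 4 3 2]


σ∘τ: apply τ first, then σ
1 →τ 1 →σ 4
2 →τ 4 →σ 1
3 →τ 3 →σ 2
4 →τ 2 →σ 3

σ∘τ = [4 1 2 3]


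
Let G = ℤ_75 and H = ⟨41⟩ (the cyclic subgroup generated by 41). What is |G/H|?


|⟨41⟩| = n / gcd(41, 75) = 75 / 1 = 75
H is normal (ℤ_75 is abelian).
|G/H| = |G| / |H| = 75 / 75 = 1

|G/H| = 1


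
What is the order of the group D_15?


|D_n| = 2n (n rotations and n reflections)
|D_15| = 2×15 = 30

|D_15| = 30


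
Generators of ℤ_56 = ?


g generates ℤ_n iff gcd(g,n) = 1
Prime factors of 56: 2, 7
Generators are g ∈ {1,...,55} not divisible by any of these primes.
Generators: {1, 3, 5, 9, 11, 13, 15, 17, 19, 23, 25, 27, 29, 31, 33, 37, 39, 41, 43, 45, 47, 51, 53, 55}
Number of generators = φ(56) = 24

Generators of ℤ_56 = {1, 3, 5, 9, 11, 13, 15, 17, 19, 23, 25, 27, 29, 31, 33, 37, 39, 41, 43, 45, 47, 51, 53, 55}


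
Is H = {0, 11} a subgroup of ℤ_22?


Subgroup test for H = {0, 11} in (ℤ_22, +):
(1) 0 ∈ H? Yes
(2) Closure: for all a,b ∈ H, (a+b) mod 22 ∈ H? Yes
(3) Inverses: for all a ∈ H, -a mod 22 ∈ H? Yes

Yes, H is a subgroup of ℤ_22


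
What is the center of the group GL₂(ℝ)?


Z(G) = {g ∈ G | gx = xg for all x ∈ G}
Only scalar multiples of the identity commute with all invertible matrices

Z(GL₂(ℝ)) = {aI : a ∈ ℝ, a ≠ 0}


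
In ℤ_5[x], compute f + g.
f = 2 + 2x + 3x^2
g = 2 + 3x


Add coefficients mod 5:
x^0: 2 + 2 = 4 (mod 5)
x^1: 2 + 3 = 0 (mod 5)
x^2: 3 + 0 = 3 (mod 5)
Result: 4 + 3x^2

f + g = 4 + 3x^2


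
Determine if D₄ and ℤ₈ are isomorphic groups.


Comparing D₄ and ℤ₈:
D₄ is non-abelian, ℤ₈ is abelian

No, D₄ ≇ ℤ₈


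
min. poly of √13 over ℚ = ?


√13 satisfies x² - 13 = 0, irreducible over ℚ since 13 is squarefree

Minimal polynomial: x² - 13


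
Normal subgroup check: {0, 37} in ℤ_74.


H = {0, 37} in ℤ_74
ℤ_74 is abelian; every subgroup of an abelian group is normal

Yes, normal subgroup


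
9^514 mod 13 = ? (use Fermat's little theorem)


Fermat's little theorem: if p is prime and gcd(a,p)=1, then a^(p-1) ≡ 1 (mod p)
p = 13 is prime, gcd(9,13) = 1
Reduce exponent: 514 mod 12 = 10
So 9^514 ≡ 9^10 (mod 13)
9^10 mod 13 = 9

9^514 ≡ 9 (mod 13)


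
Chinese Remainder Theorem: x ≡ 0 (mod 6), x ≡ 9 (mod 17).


m₁ = 6, m₂ = 17, gcd = 1, so CRT applies. M = m₁·m₂ = 102
Let M₁ = M/m₁ = 17, M₂ = M/m₂ = 6
Find y₁ ≡ M₁⁻¹ (mod m₁): 17⁻¹ ≡ 5 (mod 6)
Find y₂ ≡ M₂⁻¹ (mod m₂): 6⁻¹ ≡ 3 (mod 17)
x = a₁·M₁·y₁ + a₂·M₂·y₂ = 0·17·5 + 9·6·3 = 162
Reduce mod 102: x ≡ 60
Check: 60 mod 6 = 0 ✓, 60 mod 17 = 9 ✓

x ≡ 60 (mod 102)


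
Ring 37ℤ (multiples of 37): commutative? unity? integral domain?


37ℤ is a commutative ring under +,× but has no multiplicative identity (1 ∉ 37ℤ); it has no zero divisors, but without unity it is not an integral domain
Commutative: Yes
Integral domain: No
Has unity: No

37ℤ (multiples of 37): Commutative=Yes, Unity=No


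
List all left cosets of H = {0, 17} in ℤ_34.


H = {0, 17}, |H| = 2
Number of cosets = |G|/|H| = 34/2 = 17
0 + H = {0, 17}
1 + H = {1, 18}
2 + H = {2, 19}
3 + H = {3, 20}
4 + H = {4, 21}
5 + H = {5, 22}
6 + H = {6, 23}
7 + H = {7, 24}
8 + H = {8, 25}
9 + H = {9, 26}
10 + H = {10, 27}
11 + H = {11, 28}
12 + H = {12, 29}
13 + H = {13, 30}
14 + H = {14, 31}
15 + H = {15, 32}
16 + H = {16, 33}

Cosets: 0+H={0,17}; 1+H={1,18}; 2+H={2,19}; 3+H={3,20}; 4+H={4,21}; 5+H={5,22}; 6+H={6,23}; 7+H={7,24}; 8+H={8,25}; 9+H={9,26}; 10+H={10,27}; 11+H={11,28}; 12+H={12,29}; 13+H={13,30}; 14+H={14,31}; 15+H={15,32}; 16+H={16,33}


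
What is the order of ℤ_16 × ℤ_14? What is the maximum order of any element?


|ℤ_16 × ℤ_14| = 16 × 14 = 224
Max element order = lcm(16,14) = 112
Cyclic? No (gcd=2)

|ℤ_16×ℤ_14| = 224, max element order = 112


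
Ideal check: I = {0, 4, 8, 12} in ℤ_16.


Check ideal conditions for I = {0, 4, 8, 12} in ℤ_16:
(1) I is an additive subgroup? Yes
(2) For r ∈ ℤ_16 and a ∈ I: r·a ∈ I? Yes

Yes, I is an ideal of ℤ_16


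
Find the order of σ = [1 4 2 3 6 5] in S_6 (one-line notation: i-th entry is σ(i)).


Cycle decomposition: (2 4 3) (5 6)
Cycle lengths: 3, 2
Order = lcm(3, 2) = 6

ord(σ) = 6


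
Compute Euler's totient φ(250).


Factor n: 250 = 2 × 5^3
φ(n) = n · ∏(1 - 1/p) over distinct primes p | n
φ(250) = 250 · (1 - 1/2) · (1 - 1/5) = 100

φ(250) = 100


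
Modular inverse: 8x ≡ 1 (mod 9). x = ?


Use the extended Euclidean algorithm to write 1 = 8·s + 9·t; then s mod 9 is the inverse.
Euclidean algorithm:
  8 = 0·9 + 8
  9 = 1·8 + 1
  8 = 8·1 + 0
gcd(8,9) = 1
Back-substitution gives: 8·(-1) + 9·(1) = 1
So 8⁻¹ ≡ -1 ≡ 8 (mod 9)
Check: 8 × 8 = 64 ≡ 1 (mod 9) ✓

8⁻¹ ≡ 8 (mod 9)


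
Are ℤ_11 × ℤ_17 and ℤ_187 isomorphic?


Comparing ℤ_11 × ℤ_17 and ℤ_187:
gcd(11,17) = 1, so ℤ_11 × ℤ_17 ≅ ℤ_187 (CRT)

Yes, ℤ_11 × ℤ_17 ≅ ℤ_187


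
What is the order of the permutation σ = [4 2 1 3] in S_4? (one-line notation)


Cycle decomposition: (1 4 3)
Cycle lengths: 3
Order = lcm(3) = 3

ord(σ) = 3


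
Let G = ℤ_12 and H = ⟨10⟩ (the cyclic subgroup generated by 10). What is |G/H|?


|⟨10⟩| = n / gcd(10, 12) = 12 / 2 = 6
H is normal (ℤ_12 is abelian).
|G/H| = |G| / |H| = 12 / 6 = 2

|G/H| = 2


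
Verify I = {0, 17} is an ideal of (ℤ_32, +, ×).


Check ideal conditions for I = {0, 17} in ℤ_32:
(1) I is an additive subgroup? No
(2) For r ∈ ℤ_32 and a ∈ I: r·a ∈ I? No  [counterexample: r=2, a=17, r·a mod 32 = 2 ∉ I]

No, I is not an ideal of ℤ_32


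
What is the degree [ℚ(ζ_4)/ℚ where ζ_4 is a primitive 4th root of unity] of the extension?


[ℚ(ζ_n):ℚ] = deg Φ_n(x) = φ(n). Here φ(4) = 2

[ℚ(ζ_4)/ℚ where ζ_4 is a primitive 4th root of unity] = 2


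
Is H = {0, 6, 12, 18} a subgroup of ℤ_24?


Subgroup test for H = {0, 6, 12, 18} in (ℤ_24, +):
(1) 0 ∈ H? Yes
(2) Closure: for all a,b ∈ H, (a+b) mod 24 ∈ H? Yes
(3) Inverses: for all a ∈ H, -a mod 24 ∈ H? Yes

Yes, H is a subgroup of ℤ_24


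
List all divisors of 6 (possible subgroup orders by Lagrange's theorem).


Lagrange's theorem: |H| divides |G|
|G| = 6
Divisors of 6: 1, 2, 3, 6

Possible subgroup orders: {1, 2, 3, 6}


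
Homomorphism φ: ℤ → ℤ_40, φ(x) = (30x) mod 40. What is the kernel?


Kernel = preimage of identity
ker(φ) = {x ∈ ℤ : 30x ≡ 0 (mod 40)}. gcd(30,40) = 10, so 30x ≡ 0 (mod 40) ⟺ x ≡ 0 (mod 40/10 = 4). Hence ker(φ) = 4ℤ

ker(φ) = 4ℤ


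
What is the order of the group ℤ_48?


ℤ_n has n elements.

|ℤ_48| = 48


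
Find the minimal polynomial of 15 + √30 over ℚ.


Let α = 15 + √30. Then α - 15 = √30, so (α - 15)² = 30, giving α² - 30α + 195 = 0. Degree 2 and α ∉ ℚ, so this is the minimal polynomial.

Minimal polynomial: x² - 30x + 195


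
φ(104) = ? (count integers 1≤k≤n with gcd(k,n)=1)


Factor n: 104 = 2^3 × 13
φ(n) = n · ∏(1 - 1/p) over distinct primes p | n
φ(104) = 104 · (1 - 1/2) · (1 - 1/13) = 48

φ(104) = 48


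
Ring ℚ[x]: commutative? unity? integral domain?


Polynomial ring over ℚ (an integral domain) is a commutative integral domain with unity 1
Commutative: Yes
Integral domain: Yes
Has unity: Yes

ℚ[x]: Commutative=Yes, Unity=Yes


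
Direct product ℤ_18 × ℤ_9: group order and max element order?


|ℤ_18 × ℤ_9| = 18 × 9 = 162
Max element order = lcm(18,9) = 18
Cyclic? No (gcd=9)

|ℤ_18×ℤ_9| = 162, max element order = 18


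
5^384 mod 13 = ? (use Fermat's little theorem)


Fermat's little theorem: if p is prime and gcd(a,p)=1, then a^(p-1) ≡ 1 (mod p)
p = 13 is prime, gcd(5,13) = 1
Reduce exponent: 384 mod 12 = 0
So 5^384 ≡ 5^0 (mod 13)
5^0 = 1

5^384 ≡ 1 (mod 13)


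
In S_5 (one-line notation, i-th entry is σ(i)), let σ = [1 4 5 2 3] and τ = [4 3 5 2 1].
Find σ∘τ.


σ∘τ: apply τ first, then σ
1 →τ 4 →σ 2
2 →τ 3 →σ 5
3 →τ 5 →σ 3
4 →τ 2 →σ 4
5 →τ 1 →σ 1

σ∘τ = [2 5 3 4 1]


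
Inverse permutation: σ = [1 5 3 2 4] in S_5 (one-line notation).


To find σ⁻¹, swap domain and range:
σ(1) = 1 → σ⁻¹(1) = 1
σ(2) = 5 → σ⁻¹(5) = 2
σ(3) = 3 → σ⁻¹(3) = 3
σ(4) = 2 → σ⁻¹(2) = 4
σ(5) = 4 → σ⁻¹(4) = 5

σ⁻¹ = [1 4 3 5 2]


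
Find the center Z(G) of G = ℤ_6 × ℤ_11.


Z(G) = {g ∈ G | gx = xg for all x ∈ G}
Direct product of abelian groups is abelian, so Z(G) = G

Z(ℤ_6 × ℤ_11) = ℤ_6 × ℤ_11


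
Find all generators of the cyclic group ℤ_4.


g generates ℤ_n iff gcd(g,n) = 1
Checking each g ∈ {1,...,3}:
gcd(1,4) = 1
gcd(2,4) = 2
gcd(3,4) = 1
Generators: {1, 3}
Number of generators = φ(4) = 2

Generators of ℤ_4 = {1, 3}


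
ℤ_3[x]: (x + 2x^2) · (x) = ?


Expand and collect like terms; reduce coefficients mod 3:
x^0: 0·0 = 0 ≡ 0 (mod 3)
x^1: 0·1 + 1·0 = 0 ≡ 0 (mod 3)
x^2: 1·1 + 2·0 = 1 ≡ 1 (mod 3)
x^3: 2·1 = 2 ≡ 2 (mod 3)
Result: x^2 + 2x^3

f · g = x^2 + 2x^3


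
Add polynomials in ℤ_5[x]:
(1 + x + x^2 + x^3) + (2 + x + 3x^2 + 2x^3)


Add coefficients mod 5:
x^0: 1 + 2 = 3 (mod 5)
x^1: 1 + 1 = 2 (mod 5)
x^2: 1 + 3 = 4 (mod 5)
x^3: 1 + 2 = 3 (mod 5)
Result: 3 + 2x + 4x^2 + 3x^3

f + g = 3 + 2x + 4x^2 + 3x^3


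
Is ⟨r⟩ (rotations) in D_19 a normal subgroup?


H = ⟨r⟩ (rotations) in D_19
The rotation subgroup ⟨r⟩ has index 2 in D_19, so it is normal

Yes, normal subgroup


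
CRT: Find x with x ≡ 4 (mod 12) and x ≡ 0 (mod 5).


m₁ = 12, m₂ = 5, gcd = 1, so CRT applies. M = m₁·m₂ = 60
Let M₁ = M/m₁ = 5, M₂ = M/m₂ = 12
Find y₁ ≡ M₁⁻¹ (mod m₁): 5⁻¹ ≡ 5 (mod 12)
Find y₂ ≡ M₂⁻¹ (mod m₂): 12⁻¹ ≡ 3 (mod 5)
x = a₁·M₁·y₁ + a₂·M₂·y₂ = 4·5·5 + 0·12·3 = 100
Reduce mod 60: x ≡ 40
Check: 40 mod 12 = 4 ✓, 40 mod 5 = 0 ✓

x ≡ 40 (mod 60)


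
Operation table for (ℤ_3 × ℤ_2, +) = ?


Elements: {(0,0), (0,1), (1,0), (1,1), (2,0), (2,1)}
Operation: componentwise addition mod (3, 2)
Entry (a, b) = ((a₁+b₁) mod 3, (a₂+b₂) mod 2)

Cayley table:
      | (0,0) | (0,1) | (1,0) | (1,1) | (2,0) | (2,1)
(0,0) | (0,0) | (0,1) | (1,0) | (1,1) | (2,0) | (2,1)
(0,1) | (0,1) | (0,0) | (1,1) | (1,0) | (2,1) | (2,0)
(1,0) | (1,0) | (1,1) | (2,0) | (2,1) | (0,0) | (0,1)
(1,1) | (1,1) | (1,0) | (2,1) | (2,0) | (0,1) | (0,0)
(2,0) | (2,0) | (2,1) | (0,0) | (0,1) | (1,0) | (1,1)
(2,1) | (2,1) | (2,0) | (0,1) | (0,0) | (1,1) | (1,0)


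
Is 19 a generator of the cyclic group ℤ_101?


g generates ℤ_n iff gcd(g, n) = 1
gcd(19, 101) = 1
Since gcd = 1, 19 is a generator.

Yes, 19 generates ℤ_101


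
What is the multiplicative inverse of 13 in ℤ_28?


Use the extended Euclidean algorithm to write 1 = 13·s + 28·t; then s mod 28 is the inverse.
Euclidean algorithm:
  13 = 0·28 + 13
  28 = 2·13 + 2
  13 = 6·2 + 1
  2 = 2·1 + 0
gcd(13,28) = 1
Back-substitution gives: 13·(13) + 28·(-6) = 1
So 13⁻¹ ≡ 13 ≡ 13 (mod 28)
Check: 13 × 13 = 169 ≡ 1 (mod 28) ✓

13⁻¹ ≡ 13 (mod 28)


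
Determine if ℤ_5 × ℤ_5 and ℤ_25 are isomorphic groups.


Comparing ℤ_5 × ℤ_5 and ℤ_25:
gcd(5,5) = 5 ≠ 1. Max element order in ℤ_5×ℤ_5 is lcm(5,5) = 5 < 25, so it has no element of order 25

No, ℤ_5 × ℤ_5 ≇ ℤ_25


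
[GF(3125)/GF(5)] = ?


GF(3125) = GF(5^5), so the extension degree is 5

[GF(3125)/GF(5)] = 5


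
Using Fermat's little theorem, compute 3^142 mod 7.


Fermat's little theorem: if p is prime and gcd(a,p)=1, then a^(p-1) ≡ 1 (mod p)
p = 7 is prime, gcd(3,7) = 1
Reduce exponent: 142 mod 6 = 4
So 3^142 ≡ 3^4 (mod 7)
3^4 mod 7 = 4

3^142 ≡ 4 (mod 7)


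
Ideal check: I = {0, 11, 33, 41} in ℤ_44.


Check ideal conditions for I = {0, 11, 33, 41} in ℤ_44:
(1) I is an additive subgroup? No
(2) For r ∈ ℤ_44 and a ∈ I: r·a ∈ I? No  [counterexample: r=2, a=11, r·a mod 44 = 22 ∉ I]

No, I is not an ideal of ℤ_44


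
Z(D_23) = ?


Z(G) = {g ∈ G | gx = xg for all x ∈ G}
For odd n, Z(D_n) = {e}: no nontrivial rotation commutes with all reflections

Z(D_23) = {e}


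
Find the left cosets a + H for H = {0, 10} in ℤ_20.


H = {0, 10}, |H| = 2
Number of cosets = |G|/|H| = 20/2 = 10
0 + H = {0, 10}
1 + H = {1, 11}
2 + H = {2, 12}
3 + H = {3, 13}
4 + H = {4, 14}
5 + H = {5, 15}
6 + H = {6, 16}
7 + H = {7, 17}
8 + H = {8, 18}
9 + H = {9, 19}

Cosets: 0+H={0,10}; 1+H={1,11}; 2+H={2,12}; 3+H={3,13}; 4+H={4,14}; 5+H={5,15}; 6+H={6,16}; 7+H={7,17}; 8+H={8,18}; 9+H={9,19}


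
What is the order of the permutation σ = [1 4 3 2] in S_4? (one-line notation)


Cycle decomposition: (2 4)
Cycle lengths: 2
Order = lcm(2) = 2

ord(σ) = 2


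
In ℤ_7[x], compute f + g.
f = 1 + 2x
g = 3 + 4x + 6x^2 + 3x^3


Add coefficients mod 7:
x^0: 1 + 3 = 4 (mod 7)
x^1: 2 + 4 = 6 (mod 7)
x^2: 0 + 6 = 6 (mod 7)
x^3: 0 + 3 = 3 (mod 7)
Result: 4 + 6x + 6x^2 + 3x^3

f + g = 4 + 6x + 6x^2 + 3x^3


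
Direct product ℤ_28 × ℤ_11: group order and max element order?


|ℤ_28 × ℤ_11| = 28 × 11 = 308
Max element order = lcm(28,11) = 308
Cyclic? Yes (gcd=1)

|ℤ_28×ℤ_11| = 308, max element order = 308


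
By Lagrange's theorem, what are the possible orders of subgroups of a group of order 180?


Lagrange's theorem: |H| divides |G|
|G| = 180
Divisors of 180: 1, 2, 3, 4, 5, 6, 9, 10, 12, 15, 18, 20, 30, 36, 45, 60, 90, 180

Possible subgroup orders: {1, 2, 3, 4, 5, 6, 9, 10, 12, 15, 18, 20, 30, 36, 45, 60, 90, 180}


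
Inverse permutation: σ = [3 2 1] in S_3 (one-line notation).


To find σ⁻¹, swap domain and range:
σ(1) = 3 → σ⁻¹(3) = 1
σ(2) = 2 → σ⁻¹(2) = 2
σ(3) = 1 → σ⁻¹(1) = 3

σ⁻¹ = [3 2 1]


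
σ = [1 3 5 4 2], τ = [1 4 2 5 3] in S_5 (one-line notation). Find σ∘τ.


σ∘τ: apply τ first, then σ
1 →τ 1 →σ 1
2 →τ 4 →σ 4
3 →τ 2 →σ 3
4 →τ 5 →σ 2
5 →τ 3 →σ 5

σ∘τ = [1 4 3 2 5]


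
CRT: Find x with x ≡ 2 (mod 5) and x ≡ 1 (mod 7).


m₁ = 5, m₂ = 7, gcd = 1, so CRT applies. M = m₁·m₂ = 35
Let M₁ = M/m₁ = 7, M₂ = M/m₂ = 5
Find y₁ ≡ M₁⁻¹ (mod m₁): 7⁻¹ ≡ 3 (mod 5)
Find y₂ ≡ M₂⁻¹ (mod m₂): 5⁻¹ ≡ 3 (mod 7)
x = a₁·M₁·y₁ + a₂·M₂·y₂ = 2·7·3 + 1·5·3 = 57
Reduce mod 35: x ≡ 22
Check: 22 mod 5 = 2 ✓, 22 mod 7 = 1 ✓

x ≡ 22 (mod 35)


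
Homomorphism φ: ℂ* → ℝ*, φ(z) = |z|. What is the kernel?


Kernel = preimage of identity
ker(φ) = {z ∈ ℂ* | |z| = 1} = unit circle S¹

ker(φ) = S¹ (unit circle)


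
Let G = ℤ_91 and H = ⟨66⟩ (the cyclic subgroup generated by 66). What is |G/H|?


|⟨66⟩| = n / gcd(66, 91) = 91 / 1 = 91
H is normal (ℤ_91 is abelian).
|G/H| = |G| / |H| = 91 / 91 = 1

|G/H| = 1


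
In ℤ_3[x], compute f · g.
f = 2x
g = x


Expand and collect like terms; reduce coefficients mod 3:
x^0: 0·0 = 0 ≡ 0 (mod 3)
x^1: 0·1 + 2·0 = 0 ≡ 0 (mod 3)
x^2: 2·1 = 2 ≡ 2 (mod 3)
Result: 2x^2

f · g = 2x^2


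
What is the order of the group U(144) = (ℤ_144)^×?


U(n) is the group of units mod n; |U(n)| = φ(n)
|U(144)| = φ(144) = 48

|U(144) = (ℤ_144)^×| = 48


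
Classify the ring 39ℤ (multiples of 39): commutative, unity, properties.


39ℤ is a commutative ring under +,× but has no multiplicative identity (1 ∉ 39ℤ); it has no zero divisors, but without unity it is not an integral domain
Commutative: Yes
Integral domain: No
Has unity: No

39ℤ (multiples of 39): Commutative=Yes, Unity=No


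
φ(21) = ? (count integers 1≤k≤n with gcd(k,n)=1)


φ(n) = count of k ∈ {1,...,n} with gcd(k,n)=1
Coprimes to 21: {1, 2, 4, 5, 8, 10, 11, 13, 16, 17, 19, 20}
Count: 12

φ(21) = 12


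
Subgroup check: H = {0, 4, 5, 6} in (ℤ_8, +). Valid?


Subgroup test for H = {0, 4, 5, 6} in (ℤ_8, +):
(1) 0 ∈ H? Yes
(2) Closure: for all a,b ∈ H, (a+b) mod 8 ∈ H? No  [counterexample: 4 + 5 = 1 ∉ H]
(3) Inverses: for all a ∈ H, -a mod 8 ∈ H? No

No, H is not a subgroup of ℤ_8


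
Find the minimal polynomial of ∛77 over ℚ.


∛77 satisfies x³ - 77 = 0, irreducible over ℚ (no rational root; 77 is not a perfect cube)

Minimal polynomial: x³ - 77


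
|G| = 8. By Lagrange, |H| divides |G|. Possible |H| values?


Lagrange's theorem: |H| divides |G|
|G| = 8
Divisors of 8: 1, 2, 4, 8

Possible subgroup orders: {1, 2, 4, 8}


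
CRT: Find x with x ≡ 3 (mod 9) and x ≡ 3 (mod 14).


m₁ = 9, m₂ = 14, gcd = 1, so CRT applies. M = m₁·m₂ = 126
Let M₁ = M/m₁ = 14, M₂ = M/m₂ = 9
Find y₁ ≡ M₁⁻¹ (mod m₁): 14⁻¹ ≡ 2 (mod 9)
Find y₂ ≡ M₂⁻¹ (mod m₂): 9⁻¹ ≡ 11 (mod 14)
x = a₁·M₁·y₁ + a₂·M₂·y₂ = 3·14·2 + 3·9·11 = 381
Reduce mod 126: x ≡ 3
Check: 3 mod 9 = 3 ✓, 3 mod 14 = 3 ✓

x ≡ 3 (mod 126)


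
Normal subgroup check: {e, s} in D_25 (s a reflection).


H = {e, s} in D_25 (s a reflection)
r·s·r⁻¹ = sr⁻² ≠ s for n ≥ 3, so {e, s} is not closed under conjugation

No, not a normal subgroup


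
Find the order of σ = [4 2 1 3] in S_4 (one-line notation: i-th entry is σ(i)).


Cycle decomposition: (1 4 3)
Cycle lengths: 3
Order = lcm(3) = 3

ord(σ) = 3


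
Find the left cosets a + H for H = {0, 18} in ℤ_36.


H = {0, 18}, |H| = 2
Number of cosets = |G|/|H| = 36/2 = 18
0 + H = {0, 18}
1 + H = {1, 19}
2 + H = {2, 20}
3 + H = {3, 21}
4 + H = {4, 22}
5 + H = {5, 23}
6 + H = {6, 24}
7 + H = {7, 25}
8 + H = {8, 26}
9 + H = {9, 27}
10 + H = {10, 28}
11 + H = {11, 29}
12 + H = {12, 30}
13 + H = {13, 31}
14 + H = {14, 32}
15 + H = {15, 33}
16 + H = {16, 34}
17 + H = {17, 35}

Cosets: 0+H={0,18}; 1+H={1,19}; 2+H={2,20}; 3+H={3,21}; 4+H={4,22}; 5+H={5,23}; 6+H={6,24}; 7+H={7,25}; 8+H={8,26}; 9+H={9,27}; 10+H={10,28}; 11+H={11,29}; 12+H={12,30}; 13+H={13,31}; 14+H={14,32}; 15+H={15,33}; 16+H={16,34}; 17+H={17,35}


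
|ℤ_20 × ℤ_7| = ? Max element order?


|ℤ_20 × ℤ_7| = 20 × 7 = 140
Max element order = lcm(20,7) = 140
Cyclic? Yes (gcd=1)

|ℤ_20×ℤ_7| = 140, max element order = 140


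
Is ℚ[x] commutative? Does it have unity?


Polynomial ring over ℚ (an integral domain) is a commutative integral domain with unity 1
Commutative: Yes
Integral domain: Yes
Has unity: Yes

ℚ[x]: Commutative=Yes, Unity=Yes


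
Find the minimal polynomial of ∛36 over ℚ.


∛36 satisfies x³ - 36 = 0, irreducible over ℚ (no rational root; 36 is not a perfect cube)

Minimal polynomial: x³ - 36


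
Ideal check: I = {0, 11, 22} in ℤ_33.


Check ideal conditions for I = {0, 11, 22} in ℤ_33:
(1) I is an additive subgroup? Yes
(2) For r ∈ ℤ_33 and a ∈ I: r·a ∈ I? Yes

Yes, I is an ideal of ℤ_33


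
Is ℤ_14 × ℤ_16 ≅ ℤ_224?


Comparing ℤ_14 × ℤ_16 and ℤ_224:
gcd(14,16) = 2 ≠ 1. Max element order in ℤ_14×ℤ_16 is lcm(14,16) = 112 < 224, so it has no element of order 224

No, ℤ_14 × ℤ_16 ≇ ℤ_224


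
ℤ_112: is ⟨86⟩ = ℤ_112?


g generates ℤ_n iff gcd(g, n) = 1
gcd(86, 112) = 2
Since gcd = 2 ≠ 1, ⟨86⟩ has order 56 < 112, so 86 is not a generator.

No, 86 does not generate ℤ_112


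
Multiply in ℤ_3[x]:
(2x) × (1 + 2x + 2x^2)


Expand and collect like terms; reduce coefficients mod 3:
x^0: 0·1 = 0 ≡ 0 (mod 3)
x^1: 0·2 + 2·1 = 2 ≡ 2 (mod 3)
x^2: 0·2 + 2·2 = 4 ≡ 1 (mod 3)
x^3: 2·2 = 4 ≡ 1 (mod 3)
Result: 2x + x^2 + x^3

f · g = 2x + x^2 + x^3


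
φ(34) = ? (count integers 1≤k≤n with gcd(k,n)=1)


Factor n: 34 = 2 × 17
φ(n) = n · ∏(1 - 1/p) over distinct primes p | n
φ(34) = 34 · (1 - 1/2) · (1 - 1/17) = 16

φ(34) = 16


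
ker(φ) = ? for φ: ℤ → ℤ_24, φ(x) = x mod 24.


Kernel = preimage of identity
ker(φ) = {x ∈ ℤ : x ≡ 0 (mod 24)} = 24ℤ = {0, ±24, ±48, ...}

ker(φ) = 24ℤ


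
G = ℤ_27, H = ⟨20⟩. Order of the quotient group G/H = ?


|⟨20⟩| = n / gcd(20, 27) = 27 / 1 = 27
H is normal (ℤ_27 is abelian).
|G/H| = |G| / |H| = 27 / 27 = 1

|G/H| = 1


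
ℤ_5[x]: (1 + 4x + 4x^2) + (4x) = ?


Add coefficients mod 5:
x^0: 1 + 0 = 1 (mod 5)
x^1: 4 + 4 = 3 (mod 5)
x^2: 4 + 0 = 4 (mod 5)
Result: 1 + 3x + 4x^2

f + g = 1 + 3x + 4x^2


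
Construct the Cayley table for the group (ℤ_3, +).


Elements: {0, 1, 2}
Operation: addition mod 3
Entry (a, b) = (a + b) mod 3

Cayley table:
  | 0 | 1 | 2
0 | 0 | 1 | 2
1 | 1 | 2 | 0
2 | 2 | 0 | 1


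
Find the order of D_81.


|D_n| = 2n (n rotations and n reflections)
|D_81| = 2×81 = 162

|D_81| = 162


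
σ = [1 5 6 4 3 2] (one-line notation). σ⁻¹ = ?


To find σ⁻¹, swap domain and range:
σ(1) = 1 → σ⁻¹(1) = 1
σ(2) = 5 → σ⁻¹(5) = 2
σ(3) = 6 → σ⁻¹(6) = 3
σ(4) = 4 → σ⁻¹(4) = 4
σ(5) = 3 → σ⁻¹(3) = 5
σ(6) = 2 → σ⁻¹(2) = 6

σ⁻¹ = [1 6 5 4 2 3]


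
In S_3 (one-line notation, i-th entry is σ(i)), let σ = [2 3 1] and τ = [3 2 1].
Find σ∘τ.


σ∘τ: apply τ first, then σ
1 →τ 3 →σ 1
2 →τ 2 →σ 3
3 →τ 1 →σ 2

σ∘τ = [1 3 2]


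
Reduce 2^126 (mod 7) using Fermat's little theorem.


Fermat's little theorem: if p is prime and gcd(a,p)=1, then a^(p-1) ≡ 1 (mod p)
p = 7 is prime, gcd(2,7) = 1
Reduce exponent: 126 mod 6 = 0
So 2^126 ≡ 2^0 (mod 7)
2^0 = 1

2^126 ≡ 1 (mod 7)


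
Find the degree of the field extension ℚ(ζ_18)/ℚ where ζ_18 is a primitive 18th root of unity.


[ℚ(ζ_n):ℚ] = deg Φ_n(x) = φ(n). Here φ(18) = 6

[ℚ(ζ_18)/ℚ where ζ_18 is a primitive 18th root of unity] = 6


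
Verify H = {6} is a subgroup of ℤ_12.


Subgroup test for H = {6} in (ℤ_12, +):
(1) 0 ∈ H? No
(2) Closure: for all a,b ∈ H, (a+b) mod 12 ∈ H? No  [counterexample: 6 + 6 = 0 ∉ H]
(3) Inverses: for all a ∈ H, -a mod 12 ∈ H? Yes

No, H is not a subgroup of ℤ_12


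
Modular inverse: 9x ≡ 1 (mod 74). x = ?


Use the extended Euclidean algorithm to write 1 = 9·s + 74·t; then s mod 74 is the inverse.
Euclidean algorithm:
  9 = 0·74 + 9
  74 = 8·9 + 2
  9 = 4·2 + 1
  2 = 2·1 + 0
gcd(9,74) = 1
Back-substitution gives: 9·(33) + 74·(-4) = 1
So 9⁻¹ ≡ 33 ≡ 33 (mod 74)
Check: 9 × 33 = 297 ≡ 1 (mod 74) ✓

9⁻¹ ≡ 33 (mod 74)


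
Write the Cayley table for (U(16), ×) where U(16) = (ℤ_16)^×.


Elements: {1, 3, 5, 7, 9, 11, 13, 15}
Operation: multiplication mod 16
Entry (a, b) = (a × b) mod 16

Cayley table:
   |  1 |  3 |  5 |  7 |  9 | 11 | 13 | 15
 1 |  1 |  3 |  5 |  7 |  9 | 11 | 13 | 15
 3 |  3 |  9 | 15 |  5 | 11 |  1 |  7 | 13
 5 |  5 | 15 |  9 |  3 | 13 |  7 |  1 | 11
 7 |  7 |  5 |  3 |  1 | 15 | 13 | 11 |  9
 9 |  9 | 11 | 13 | 15 |  1 |  3 |  5 |  7
11 | 11 |  1 |  7 | 13 |  3 |  9 | 15 |  5
13 | 13 |  7 |  1 | 11 |  5 | 15 |  9 |  3
15 | 15 | 13 | 11 |  9 |  7 |  5 |  3 |  1


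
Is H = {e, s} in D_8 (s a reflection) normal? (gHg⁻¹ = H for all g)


H = {e, s} in D_8 (s a reflection)
r·s·r⁻¹ = sr⁻² ≠ s for n ≥ 3, so {e, s} is not closed under conjugation

No, not a normal subgroup


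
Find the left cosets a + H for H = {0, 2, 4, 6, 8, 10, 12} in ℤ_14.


H = {0, 2, 4, 6, 8, 10, 12}, |H| = 7
Number of cosets = |G|/|H| = 14/7 = 2
0 + H = {0, 2, 4, 6, 8, 10, 12}
1 + H = {1, 3, 5, 7, 9, 11, 13}

Cosets: 0+H={0,2,4,6,8,10,12}; 1+H={1,3,5,7,9,11,13}


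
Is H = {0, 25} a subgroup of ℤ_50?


Subgroup test for H = {0, 25} in (ℤ_50, +):
(1) 0 ∈ H? Yes
(2) Closure: for all a,b ∈ H, (a+b) mod 50 ∈ H? Yes
(3) Inverses: for all a ∈ H, -a mod 50 ∈ H? Yes

Yes, H is a subgroup of ℤ_50


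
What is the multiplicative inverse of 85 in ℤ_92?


Use the extended Euclidean algorithm to write 1 = 85·s + 92·t; then s mod 92 is the inverse.
Euclidean algorithm:
  85 = 0·92 + 85
  92 = 1·85 + 7
  85 = 12·7 + 1
  7 = 7·1 + 0
gcd(85,92) = 1
Back-substitution gives: 85·(13) + 92·(-12) = 1
So 85⁻¹ ≡ 13 ≡ 13 (mod 92)
Check: 85 × 13 = 1105 ≡ 1 (mod 92) ✓

85⁻¹ ≡ 13 (mod 92)


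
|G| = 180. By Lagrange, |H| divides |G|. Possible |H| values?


Lagrange's theorem: |H| divides |G|
|G| = 180
Divisors of 180: 1, 2, 3, 4, 5, 6, 9, 10, 12, 15, 18, 20, 30, 36, 45, 60, 90, 180

Possible subgroup orders: {1, 2, 3, 4, 5, 6, 9, 10, 12, 15, 18, 20, 30, 36, 45, 60, 90, 180}


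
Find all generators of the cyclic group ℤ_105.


g generates ℤ_n iff gcd(g,n) = 1
Prime factors of 105: 3, 5, 7
Generators are g ∈ {1,...,104} not divisible by any of these primes.
Generators: {1, 2, 4, 8, 11, 13, 16, 17, 19, 22, 23, 26, 29, 31, 32, 34, 37, 38, 41, 43, 44, 46, 47, 52, 53, 58, 59, 61, 62, 64, 67, 68, 71, 73, 74, 76, 79, 82, 83, 86, 88, 89, 92, 94, 97, 101, 103, 104}
Number of generators = φ(105) = 48

Generators of ℤ_105 = {1, 2, 4, 8, 11, 13, 16, 17, 19, 22, 23, 26, 29, 31, 32, 34, 37, 38, 41, 43, 44, 46, 47, 52, 53, 58, 59, 61, 62, 64, 67, 68, 71, 73, 74, 76, 79, 82, 83, 86, 88, 89, 92, 94, 97, 101, 103, 104}
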